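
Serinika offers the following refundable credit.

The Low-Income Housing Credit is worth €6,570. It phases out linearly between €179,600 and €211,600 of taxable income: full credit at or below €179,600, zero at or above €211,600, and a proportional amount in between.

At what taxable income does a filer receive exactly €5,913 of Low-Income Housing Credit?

€5,913 is 5,913/6,570 of the full €6,570, so 657/6,570 of the €32,000 range has been used: income = €179,600 + €32,000 × 657/6,570 = €182,800.

€182,800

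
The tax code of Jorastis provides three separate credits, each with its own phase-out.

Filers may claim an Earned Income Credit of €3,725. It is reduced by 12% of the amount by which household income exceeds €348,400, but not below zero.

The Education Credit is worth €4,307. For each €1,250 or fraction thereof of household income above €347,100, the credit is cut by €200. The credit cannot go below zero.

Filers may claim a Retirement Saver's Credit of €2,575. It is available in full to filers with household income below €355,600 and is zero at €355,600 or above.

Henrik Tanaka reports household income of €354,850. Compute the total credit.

€8,433

Earned Income Credit: 12% of the €6,450 excess over €348,400 is €774; credit = €3,725 − €774 = €2,951.
Education Credit: income exceeds €347,100 by €7,750, which is 7 full-or-partial €1,250 increments; reduction = 7 × €200 = €1,400, leaving €2,907.
Retirement Saver's Credit: €354,850 is below the €355,600 cutoff, so the full €2,575 applies.
Total: €2,951 + €2,907 + €2,575 = €8,433.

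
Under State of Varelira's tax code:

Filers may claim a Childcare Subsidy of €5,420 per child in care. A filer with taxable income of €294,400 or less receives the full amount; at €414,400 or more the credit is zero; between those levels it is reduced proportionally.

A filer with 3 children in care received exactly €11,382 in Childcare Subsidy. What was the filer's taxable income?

Full credit = 3 × €5,420 = €16,260.
€11,382 is 11,382/16,260 of the full €16,260, so 4,878/16,260 of the €120,000 range has been used: income = €294,400 + €120,000 × 4,878/16,260 = €330,400.

€330,400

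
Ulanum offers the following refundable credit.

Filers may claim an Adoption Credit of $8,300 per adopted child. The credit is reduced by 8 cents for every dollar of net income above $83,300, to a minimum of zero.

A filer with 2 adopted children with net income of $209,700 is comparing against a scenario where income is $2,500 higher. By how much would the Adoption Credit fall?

At $209,700 — base = 2 × $8,300 = $16,600. 8% of the $126,400 excess over $83,300 is $10,112; credit = $16,600 − $10,112 = $6,488.
At $212,200 — base = 2 × $8,300 = $16,600. 8% of the $128,900 excess over $83,300 is $10,312; credit = $16,600 − $10,312 = $6,288.
Lost: $6,488 − $6,288 = $200.

$200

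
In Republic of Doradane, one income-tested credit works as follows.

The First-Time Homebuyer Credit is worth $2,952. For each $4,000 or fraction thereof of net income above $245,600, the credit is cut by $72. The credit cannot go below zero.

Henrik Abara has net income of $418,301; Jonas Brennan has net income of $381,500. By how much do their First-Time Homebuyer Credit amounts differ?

Henrik ($418,301): First-Time Homebuyer Credit: income exceeds $245,600 by $172,701 → 44 increments × $72 = $3,168 ≥ base, so the credit is $0.
Jonas ($381,500): First-Time Homebuyer Credit: income exceeds $245,600 by $135,900, which is 34 full-or-partial $4,000 increments; reduction = 34 × $72 = $2,448, leaving $504.
Difference: |$0 − $504| = $504.

$504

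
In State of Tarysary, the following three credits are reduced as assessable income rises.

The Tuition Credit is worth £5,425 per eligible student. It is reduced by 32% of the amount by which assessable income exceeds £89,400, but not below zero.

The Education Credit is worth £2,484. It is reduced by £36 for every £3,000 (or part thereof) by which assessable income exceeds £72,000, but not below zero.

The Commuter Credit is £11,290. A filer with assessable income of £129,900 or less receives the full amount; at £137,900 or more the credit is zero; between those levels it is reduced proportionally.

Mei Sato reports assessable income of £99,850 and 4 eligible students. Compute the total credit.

£31,770

Tuition Credit: base = 4 × £5,425 = £21,700. 32% of the £10,450 excess over £89,400 is £3,344; credit = £21,700 − £3,344 = £18,356.
Education Credit: income exceeds £72,000 by £27,850, which is 10 full-or-partial £3,000 increments; reduction = 10 × £36 = £360, leaving £2,124.
Commuter Credit: £99,850 is at or below the £129,900 threshold, so the full £11,290 applies.
Total: £18,356 + £2,124 + £11,290 = £31,770.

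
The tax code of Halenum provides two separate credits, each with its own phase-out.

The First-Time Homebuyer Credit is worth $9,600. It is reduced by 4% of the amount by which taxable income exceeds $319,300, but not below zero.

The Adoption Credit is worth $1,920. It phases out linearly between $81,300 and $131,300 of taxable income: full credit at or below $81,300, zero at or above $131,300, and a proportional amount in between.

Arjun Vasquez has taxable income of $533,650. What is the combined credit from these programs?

First-Time Homebuyer Credit: 4% of the $214,350 excess over $319,300 is $8,574; credit = $9,600 − $8,574 = $1,026.
Adoption Credit: $533,650 is at or above $131,300, so the credit is $0.
Total: $1,026 + $0 = $1,026.

$1,026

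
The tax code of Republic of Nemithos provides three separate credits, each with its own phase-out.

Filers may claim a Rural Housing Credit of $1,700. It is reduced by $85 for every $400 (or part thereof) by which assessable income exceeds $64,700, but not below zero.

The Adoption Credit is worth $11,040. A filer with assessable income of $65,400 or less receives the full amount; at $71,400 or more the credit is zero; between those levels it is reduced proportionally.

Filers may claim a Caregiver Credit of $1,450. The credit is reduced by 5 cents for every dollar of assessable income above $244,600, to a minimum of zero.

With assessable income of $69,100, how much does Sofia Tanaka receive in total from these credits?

$6,447

Rural Housing Credit: income exceeds $64,700 by $4,400, which is 11 full-or-partial $400 increments; reduction = 11 × $85 = $935, leaving $765.
Adoption Credit: $69,100 is $3,700 into a $6,000 phase-out range, leaving 2,300/6,000 of the credit: $11,040 × 2,300/6,000 = $4,232.
Caregiver Credit: $69,100 is at or below the $244,600 threshold, so the full $1,450 applies.
Total: $765 + $4,232 + $1,450 = $6,447.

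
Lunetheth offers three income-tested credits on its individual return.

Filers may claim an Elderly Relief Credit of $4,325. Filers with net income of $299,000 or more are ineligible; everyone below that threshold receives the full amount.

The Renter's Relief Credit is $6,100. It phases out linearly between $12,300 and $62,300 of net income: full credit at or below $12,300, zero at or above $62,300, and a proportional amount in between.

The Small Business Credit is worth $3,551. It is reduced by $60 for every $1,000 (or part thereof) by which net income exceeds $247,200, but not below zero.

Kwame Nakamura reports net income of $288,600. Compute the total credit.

Elderly Relief Credit: $288,600 is below the $299,000 cutoff, so the full $4,325 applies.
Renter's Relief Credit: $288,600 is at or above $62,300, so the credit is $0.
Small Business Credit: income exceeds $247,200 by $41,400, which is 42 full-or-partial $1,000 increments; reduction = 42 × $60 = $2,520, leaving $1,031.
Total: $4,325 + $0 + $1,031 = $5,356.

$5,356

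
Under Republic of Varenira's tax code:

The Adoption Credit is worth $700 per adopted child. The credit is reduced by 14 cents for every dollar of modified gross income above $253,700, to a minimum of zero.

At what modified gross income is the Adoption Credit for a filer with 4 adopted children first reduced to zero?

$273,700

Full credit = 4 × $700 = $2,800.
The credit falls by 14% of each dollar above $253,700, so it reaches zero when the excess is $2,800 / 14% = $20,000: income = $253,700 + $20,000 = $273,700.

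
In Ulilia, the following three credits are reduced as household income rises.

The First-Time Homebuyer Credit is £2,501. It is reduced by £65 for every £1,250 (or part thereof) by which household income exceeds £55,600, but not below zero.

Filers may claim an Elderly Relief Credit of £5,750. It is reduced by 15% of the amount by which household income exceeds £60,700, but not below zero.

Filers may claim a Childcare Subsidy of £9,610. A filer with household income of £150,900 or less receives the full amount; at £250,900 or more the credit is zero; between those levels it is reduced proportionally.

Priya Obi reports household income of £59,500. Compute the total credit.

First-Time Homebuyer Credit: income exceeds £55,600 by £3,900, which is 4 full-or-partial £1,250 increments; reduction = 4 × £65 = £260, leaving £2,241.
Elderly Relief Credit: £59,500 is at or below the £60,700 threshold, so the full £5,750 applies.
Childcare Subsidy: £59,500 is at or below the £150,900 threshold, so the full £9,610 applies.
Total: £2,241 + £5,750 + £9,610 = £17,601.

£17,601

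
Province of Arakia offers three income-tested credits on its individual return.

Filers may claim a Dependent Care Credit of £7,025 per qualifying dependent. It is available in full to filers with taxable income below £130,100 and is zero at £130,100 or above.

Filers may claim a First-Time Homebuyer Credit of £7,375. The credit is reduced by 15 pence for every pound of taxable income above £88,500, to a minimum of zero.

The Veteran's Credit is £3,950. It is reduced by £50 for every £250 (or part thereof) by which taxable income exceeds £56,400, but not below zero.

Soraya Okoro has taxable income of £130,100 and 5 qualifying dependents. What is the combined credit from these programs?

£1,135

Dependent Care Credit: base = 5 × £7,025 = £35,125. £130,100 meets or exceeds the £130,100 cutoff, so the credit is £0.
First-Time Homebuyer Credit: 15% of the £41,600 excess over £88,500 is £6,240; credit = £7,375 − £6,240 = £1,135.
Veteran's Credit: income exceeds £56,400 by £73,700 → 295 increments × £50 = £14,750 ≥ base, so the credit is £0.
Total: £0 + £1,135 + £0 = £1,135.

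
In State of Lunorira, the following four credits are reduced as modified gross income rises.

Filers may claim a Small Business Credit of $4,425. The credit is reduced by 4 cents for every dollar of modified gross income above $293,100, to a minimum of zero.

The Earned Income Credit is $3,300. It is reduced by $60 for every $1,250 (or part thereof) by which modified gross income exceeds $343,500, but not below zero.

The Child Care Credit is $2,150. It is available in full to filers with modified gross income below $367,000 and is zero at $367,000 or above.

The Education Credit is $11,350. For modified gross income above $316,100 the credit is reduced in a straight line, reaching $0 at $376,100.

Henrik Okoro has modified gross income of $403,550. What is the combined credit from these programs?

Small Business Credit: 4% of the $110,450 excess over $293,100 is $4,418; credit = $4,425 − $4,418 = $7.
Earned Income Credit: income exceeds $343,500 by $60,050, which is 49 full-or-partial $1,250 increments; reduction = 49 × $60 = $2,940, leaving $360.
Child Care Credit: $403,550 meets or exceeds the $367,000 cutoff, so the credit is $0.
Education Credit: $403,550 is at or above $376,100, so the credit is $0.
Total: $7 + $360 + $0 + $0 = $367.

$367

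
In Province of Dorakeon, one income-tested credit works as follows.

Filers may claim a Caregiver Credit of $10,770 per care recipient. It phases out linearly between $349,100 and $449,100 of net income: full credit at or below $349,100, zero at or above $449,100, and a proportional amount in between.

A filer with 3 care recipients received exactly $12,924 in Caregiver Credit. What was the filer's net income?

$409,100

Full credit = 3 × $10,770 = $32,310.
$12,924 is 12,924/32,310 of the full $32,310, so 19,386/32,310 of the $100,000 range has been used: income = $349,100 + $100,000 × 19,386/32,310 = $409,100.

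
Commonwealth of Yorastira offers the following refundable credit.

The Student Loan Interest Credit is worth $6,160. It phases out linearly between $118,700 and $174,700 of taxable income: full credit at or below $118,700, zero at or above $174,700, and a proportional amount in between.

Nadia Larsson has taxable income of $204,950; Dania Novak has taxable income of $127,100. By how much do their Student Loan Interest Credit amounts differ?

Nadia ($204,950): Student Loan Interest Credit: $204,950 is at or above $174,700, so the credit is $0.
Dania ($127,100): Student Loan Interest Credit: $127,100 is $8,400 into a $56,000 phase-out range, leaving 47,600/56,000 of the credit: $6,160 × 47,600/56,000 = $5,236.
Difference: |$0 − $5,236| = $5,236.

$5,236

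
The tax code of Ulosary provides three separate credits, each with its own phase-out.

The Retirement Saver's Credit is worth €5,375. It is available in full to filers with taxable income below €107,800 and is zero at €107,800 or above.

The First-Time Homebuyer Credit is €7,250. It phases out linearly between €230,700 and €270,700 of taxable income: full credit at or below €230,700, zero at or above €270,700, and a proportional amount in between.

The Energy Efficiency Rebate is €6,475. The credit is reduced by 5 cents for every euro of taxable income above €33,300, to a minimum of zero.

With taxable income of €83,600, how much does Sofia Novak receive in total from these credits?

€16,585

Retirement Saver's Credit: €83,600 is below the €107,800 cutoff, so the full €5,375 applies.
First-Time Homebuyer Credit: €83,600 is at or below the €230,700 threshold, so the full €7,250 applies.
Energy Efficiency Rebate: 5% of the €50,300 excess over €33,300 is €2,515; credit = €6,475 − €2,515 = €3,960.
Total: €5,375 + €7,250 + €3,960 = €16,585.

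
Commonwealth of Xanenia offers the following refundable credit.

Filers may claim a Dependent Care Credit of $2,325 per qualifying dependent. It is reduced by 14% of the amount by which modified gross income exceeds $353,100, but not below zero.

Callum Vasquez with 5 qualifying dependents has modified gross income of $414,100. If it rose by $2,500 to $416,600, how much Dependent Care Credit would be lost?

$350

At $414,100 — base = 5 × $2,325 = $11,625. 14% of the $61,000 excess over $353,100 is $8,540; credit = $11,625 − $8,540 = $3,085.
At $416,600 — base = 5 × $2,325 = $11,625. 14% of the $63,500 excess over $353,100 is $8,890; credit = $11,625 − $8,890 = $2,735.
Lost: $3,085 − $2,735 = $350.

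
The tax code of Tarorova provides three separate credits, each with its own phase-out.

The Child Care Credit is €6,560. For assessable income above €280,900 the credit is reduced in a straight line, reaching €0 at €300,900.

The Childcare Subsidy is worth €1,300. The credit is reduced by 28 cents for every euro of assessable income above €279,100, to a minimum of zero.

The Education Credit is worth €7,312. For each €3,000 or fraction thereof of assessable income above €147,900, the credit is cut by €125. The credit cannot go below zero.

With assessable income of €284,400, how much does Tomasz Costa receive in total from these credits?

Child Care Credit: €284,400 is €3,500 into a €20,000 phase-out range, leaving 16,500/20,000 of the credit: €6,560 × 16,500/20,000 = €5,412.
Childcare Subsidy: 28% of the €5,300 excess over €279,100 is €1,484 ≥ base, so the credit is €0.
Education Credit: income exceeds €147,900 by €136,500, which is 46 full-or-partial €3,000 increments; reduction = 46 × €125 = €5,750, leaving €1,562.
Total: €5,412 + €0 + €1,562 = €6,974.

€6,974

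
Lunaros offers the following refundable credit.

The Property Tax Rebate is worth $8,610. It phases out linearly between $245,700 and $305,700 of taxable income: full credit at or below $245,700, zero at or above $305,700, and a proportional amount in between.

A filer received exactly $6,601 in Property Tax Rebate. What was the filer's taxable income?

$259,700

$6,601 is 6,601/8,610 of the full $8,610, so 2,009/8,610 of the $60,000 range has been used: income = $245,700 + $60,000 × 2,009/8,610 = $259,700.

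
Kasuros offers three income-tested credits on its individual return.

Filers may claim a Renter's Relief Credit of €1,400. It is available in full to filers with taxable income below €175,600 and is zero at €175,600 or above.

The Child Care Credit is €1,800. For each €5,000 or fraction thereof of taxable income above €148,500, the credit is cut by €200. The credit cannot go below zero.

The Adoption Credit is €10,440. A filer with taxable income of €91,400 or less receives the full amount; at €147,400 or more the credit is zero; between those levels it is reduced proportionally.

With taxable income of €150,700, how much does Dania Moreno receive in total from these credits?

€3,000

Renter's Relief Credit: €150,700 is below the €175,600 cutoff, so the full €1,400 applies.
Child Care Credit: income exceeds €148,500 by €2,200, which is 1 full-or-partial €5,000 increment; reduction = 1 × €200 = €200, leaving €1,600.
Adoption Credit: €150,700 is at or above €147,400, so the credit is €0.
Total: €1,400 + €1,600 + €0 = €3,000.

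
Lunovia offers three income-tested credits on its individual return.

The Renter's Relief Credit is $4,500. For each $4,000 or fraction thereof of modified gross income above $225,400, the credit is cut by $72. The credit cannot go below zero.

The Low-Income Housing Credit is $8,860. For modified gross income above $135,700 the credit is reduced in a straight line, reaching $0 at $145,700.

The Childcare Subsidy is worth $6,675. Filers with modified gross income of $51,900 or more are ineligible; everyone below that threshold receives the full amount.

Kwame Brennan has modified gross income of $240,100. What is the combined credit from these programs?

Renter's Relief Credit: income exceeds $225,400 by $14,700, which is 4 full-or-partial $4,000 increments; reduction = 4 × $72 = $288, leaving $4,212.
Low-Income Housing Credit: $240,100 is at or above $145,700, so the credit is $0.
Childcare Subsidy: $240,100 meets or exceeds the $51,900 cutoff, so the credit is $0.
Total: $4,212 + $0 + $0 = $4,212.

$4,212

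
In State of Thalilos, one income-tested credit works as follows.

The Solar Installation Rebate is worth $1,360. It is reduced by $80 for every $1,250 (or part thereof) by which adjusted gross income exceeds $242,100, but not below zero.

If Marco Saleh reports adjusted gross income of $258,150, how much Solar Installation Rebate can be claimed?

Solar Installation Rebate: income exceeds $242,100 by $16,050, which is 13 full-or-partial $1,250 increments; reduction = 13 × $80 = $1,040, leaving $320.

$320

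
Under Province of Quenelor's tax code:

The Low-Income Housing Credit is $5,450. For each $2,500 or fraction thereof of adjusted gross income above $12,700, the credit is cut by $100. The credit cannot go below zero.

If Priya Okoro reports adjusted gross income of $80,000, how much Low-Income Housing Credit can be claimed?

$2,750

Low-Income Housing Credit: income exceeds $12,700 by $67,300, which is 27 full-or-partial $2,500 increments; reduction = 27 × $100 = $2,700, leaving $2,750.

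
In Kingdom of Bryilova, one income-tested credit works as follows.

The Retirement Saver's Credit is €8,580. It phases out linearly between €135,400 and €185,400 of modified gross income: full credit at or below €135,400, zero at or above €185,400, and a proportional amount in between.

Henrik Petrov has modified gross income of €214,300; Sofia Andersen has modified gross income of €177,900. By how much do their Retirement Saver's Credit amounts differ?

Henrik (€214,300): Retirement Saver's Credit: €214,300 is at or above €185,400, so the credit is €0.
Sofia (€177,900): Retirement Saver's Credit: €177,900 is €42,500 into a €50,000 phase-out range, leaving 7,500/50,000 of the credit: €8,580 × 7,500/50,000 = €1,287.
Difference: |€0 − €1,287| = €1,287.

€1,287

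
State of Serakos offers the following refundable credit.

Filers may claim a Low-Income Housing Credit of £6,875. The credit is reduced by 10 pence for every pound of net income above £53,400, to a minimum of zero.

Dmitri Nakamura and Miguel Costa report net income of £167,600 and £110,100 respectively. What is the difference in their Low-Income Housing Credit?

Dmitri (£167,600): Low-Income Housing Credit: 10% of the £114,200 excess over £53,400 is £11,420 ≥ base, so the credit is £0.
Miguel (£110,100): Low-Income Housing Credit: 10% of the £56,700 excess over £53,400 is £5,670; credit = £6,875 − £5,670 = £1,205.
Difference: |£0 − £1,205| = £1,205.

£1,205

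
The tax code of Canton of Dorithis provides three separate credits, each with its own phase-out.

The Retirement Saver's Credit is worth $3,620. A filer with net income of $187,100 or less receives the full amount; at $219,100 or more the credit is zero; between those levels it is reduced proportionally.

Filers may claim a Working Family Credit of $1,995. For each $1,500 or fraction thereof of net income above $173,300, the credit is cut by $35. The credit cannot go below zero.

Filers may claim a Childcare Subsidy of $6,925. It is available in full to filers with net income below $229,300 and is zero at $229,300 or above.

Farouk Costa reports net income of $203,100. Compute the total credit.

$10,030

Retirement Saver's Credit: $203,100 is $16,000 into a $32,000 phase-out range, leaving 16,000/32,000 of the credit: $3,620 × 16,000/32,000 = $1,810.
Working Family Credit: income exceeds $173,300 by $29,800, which is 20 full-or-partial $1,500 increments; reduction = 20 × $35 = $700, leaving $1,295.
Childcare Subsidy: $203,100 is below the $229,300 cutoff, so the full $6,925 applies.
Total: $1,810 + $1,295 + $6,925 = $10,030.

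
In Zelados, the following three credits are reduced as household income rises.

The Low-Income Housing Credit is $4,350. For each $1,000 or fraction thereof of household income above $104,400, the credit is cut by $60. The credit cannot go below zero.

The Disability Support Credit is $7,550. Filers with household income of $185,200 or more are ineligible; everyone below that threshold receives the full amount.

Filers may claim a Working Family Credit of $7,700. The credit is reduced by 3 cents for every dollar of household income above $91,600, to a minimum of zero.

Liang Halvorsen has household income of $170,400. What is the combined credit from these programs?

Low-Income Housing Credit: income exceeds $104,400 by $66,000, which is 66 full-or-partial $1,000 increments; reduction = 66 × $60 = $3,960, leaving $390.
Disability Support Credit: $170,400 is below the $185,200 cutoff, so the full $7,550 applies.
Working Family Credit: 3% of the $78,800 excess over $91,600 is $2,364; credit = $7,700 − $2,364 = $5,336.
Total: $390 + $7,550 + $5,336 = $13,276.

$13,276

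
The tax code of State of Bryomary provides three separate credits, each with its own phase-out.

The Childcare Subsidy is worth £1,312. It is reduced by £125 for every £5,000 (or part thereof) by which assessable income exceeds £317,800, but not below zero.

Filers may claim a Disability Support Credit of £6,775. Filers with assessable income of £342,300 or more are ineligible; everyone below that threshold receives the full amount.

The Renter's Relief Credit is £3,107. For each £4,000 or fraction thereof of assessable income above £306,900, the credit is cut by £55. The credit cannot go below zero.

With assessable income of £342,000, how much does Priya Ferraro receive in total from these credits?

Childcare Subsidy: income exceeds £317,800 by £24,200, which is 5 full-or-partial £5,000 increments; reduction = 5 × £125 = £625, leaving £687.
Disability Support Credit: £342,000 is below the £342,300 cutoff, so the full £6,775 applies.
Renter's Relief Credit: income exceeds £306,900 by £35,100, which is 9 full-or-partial £4,000 increments; reduction = 9 × £55 = £495, leaving £2,612.
Total: £687 + £6,775 + £2,612 = £10,074.

£10,074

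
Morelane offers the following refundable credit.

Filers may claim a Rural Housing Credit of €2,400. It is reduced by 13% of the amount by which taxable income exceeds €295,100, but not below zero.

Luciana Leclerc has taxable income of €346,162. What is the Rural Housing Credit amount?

€0

Rural Housing Credit: 13% of the €51,062 excess over €295,100 is €6,638.06 ≥ base, so the credit is €0.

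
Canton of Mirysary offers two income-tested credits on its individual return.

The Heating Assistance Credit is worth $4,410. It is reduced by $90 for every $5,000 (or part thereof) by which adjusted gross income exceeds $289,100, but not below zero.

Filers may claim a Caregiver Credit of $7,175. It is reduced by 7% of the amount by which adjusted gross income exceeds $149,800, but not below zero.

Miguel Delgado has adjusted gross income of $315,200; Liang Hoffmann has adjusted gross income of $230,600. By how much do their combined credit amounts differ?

Miguel ($315,200): Heating Assistance Credit: income exceeds $289,100 by $26,100, which is 6 full-or-partial $5,000 increments; reduction = 6 × $90 = $540, leaving $3,870. Caregiver Credit: 7% of the $165,400 excess over $149,800 is $11,578 ≥ base, so the credit is $0. total $3,870 + $0 = $3,870
Liang ($230,600): Heating Assistance Credit: $230,600 is at or below the $289,100 threshold, so the full $4,410 applies. Caregiver Credit: 7% of the $80,800 excess over $149,800 is $5,656; credit = $7,175 − $5,656 = $1,519. total $4,410 + $1,519 = $5,929
Difference: |$3,870 − $5,929| = $2,059.

$2,059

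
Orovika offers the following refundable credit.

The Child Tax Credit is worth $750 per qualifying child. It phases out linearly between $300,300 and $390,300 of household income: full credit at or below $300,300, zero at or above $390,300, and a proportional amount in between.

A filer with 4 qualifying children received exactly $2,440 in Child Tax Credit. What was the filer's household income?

Full credit = 4 × $750 = $3,000.
$2,440 is 2,440/3,000 of the full $3,000, so 560/3,000 of the $90,000 range has been used: income = $300,300 + $90,000 × 560/3,000 = $317,100.

$317,100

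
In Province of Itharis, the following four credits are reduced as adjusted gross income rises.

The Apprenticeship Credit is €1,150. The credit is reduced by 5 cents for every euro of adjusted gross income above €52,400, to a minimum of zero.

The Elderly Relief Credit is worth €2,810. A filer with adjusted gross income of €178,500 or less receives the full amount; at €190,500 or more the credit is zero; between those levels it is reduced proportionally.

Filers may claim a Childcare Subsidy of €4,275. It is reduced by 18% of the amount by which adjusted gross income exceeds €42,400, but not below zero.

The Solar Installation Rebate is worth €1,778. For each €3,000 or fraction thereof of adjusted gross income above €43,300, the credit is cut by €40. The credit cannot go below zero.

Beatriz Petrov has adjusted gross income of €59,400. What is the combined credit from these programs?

Apprenticeship Credit: 5% of the €7,000 excess over €52,400 is €350; credit = €1,150 − €350 = €800.
Elderly Relief Credit: €59,400 is at or below the €178,500 threshold, so the full €2,810 applies.
Childcare Subsidy: 18% of the €17,000 excess over €42,400 is €3,060; credit = €4,275 − €3,060 = €1,215.
Solar Installation Rebate: income exceeds €43,300 by €16,100, which is 6 full-or-partial €3,000 increments; reduction = 6 × €40 = €240, leaving €1,538.
Total: €800 + €2,810 + €1,215 + €1,538 = €6,363.

€6,363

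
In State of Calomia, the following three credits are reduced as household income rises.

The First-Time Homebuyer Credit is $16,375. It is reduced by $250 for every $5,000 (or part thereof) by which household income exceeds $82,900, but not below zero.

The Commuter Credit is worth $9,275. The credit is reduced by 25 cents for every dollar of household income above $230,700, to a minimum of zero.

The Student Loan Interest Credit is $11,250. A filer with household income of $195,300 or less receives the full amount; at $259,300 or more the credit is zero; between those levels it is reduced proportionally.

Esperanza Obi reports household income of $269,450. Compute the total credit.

First-Time Homebuyer Credit: income exceeds $82,900 by $186,550, which is 38 full-or-partial $5,000 increments; reduction = 38 × $250 = $9,500, leaving $6,875.
Commuter Credit: 25% of the $38,750 excess over $230,700 is $9,687.50 ≥ base, so the credit is $0.
Student Loan Interest Credit: $269,450 is at or above $259,300, so the credit is $0.
Total: $6,875 + $0 + $0 = $6,875.

$6,875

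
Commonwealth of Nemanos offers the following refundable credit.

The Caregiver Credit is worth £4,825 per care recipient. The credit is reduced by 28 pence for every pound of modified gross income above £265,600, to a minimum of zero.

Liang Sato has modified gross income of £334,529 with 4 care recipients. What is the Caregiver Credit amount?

Caregiver Credit: base = 4 × £4,825 = £19,300. 28% of the £68,929 excess over £265,600 is £19,300.12 ≥ base, so the credit is £0.

£0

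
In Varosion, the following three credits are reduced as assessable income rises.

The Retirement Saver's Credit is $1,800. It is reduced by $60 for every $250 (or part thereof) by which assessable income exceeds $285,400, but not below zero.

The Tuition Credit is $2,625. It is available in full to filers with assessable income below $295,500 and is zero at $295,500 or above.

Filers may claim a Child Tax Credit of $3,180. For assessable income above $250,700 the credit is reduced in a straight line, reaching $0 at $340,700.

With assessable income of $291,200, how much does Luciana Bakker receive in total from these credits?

Retirement Saver's Credit: income exceeds $285,400 by $5,800, which is 24 full-or-partial $250 increments; reduction = 24 × $60 = $1,440, leaving $360.
Tuition Credit: $291,200 is below the $295,500 cutoff, so the full $2,625 applies.
Child Tax Credit: $291,200 is $40,500 into a $90,000 phase-out range, leaving 49,500/90,000 of the credit: $3,180 × 49,500/90,000 = $1,749.
Total: $360 + $2,625 + $1,749 = $4,734.

$4,734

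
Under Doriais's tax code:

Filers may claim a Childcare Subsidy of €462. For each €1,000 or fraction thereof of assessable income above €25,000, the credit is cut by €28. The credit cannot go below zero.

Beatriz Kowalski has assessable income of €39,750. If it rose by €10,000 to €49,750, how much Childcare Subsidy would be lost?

€42

At €39,750 — income exceeds €25,000 by €14,750, which is 15 full-or-partial €1,000 increments; reduction = 15 × €28 = €420, leaving €42.
At €49,750 — income exceeds €25,000 by €24,750 → 25 increments × €28 = €700 ≥ base, so the credit is €0.
Lost: €42 − €0 = €42.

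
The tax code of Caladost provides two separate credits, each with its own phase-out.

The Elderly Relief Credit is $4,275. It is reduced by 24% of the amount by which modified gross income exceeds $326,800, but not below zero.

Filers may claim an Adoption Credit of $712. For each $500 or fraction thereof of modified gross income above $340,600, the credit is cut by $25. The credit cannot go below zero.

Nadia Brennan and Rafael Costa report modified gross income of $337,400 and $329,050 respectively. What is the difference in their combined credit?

Nadia ($337,400): Elderly Relief Credit: 24% of the $10,600 excess over $326,800 is $2,544; credit = $4,275 − $2,544 = $1,731. Adoption Credit: $337,400 is at or below the $340,600 threshold, so the full $712 applies. total $1,731 + $712 = $2,443
Rafael ($329,050): Elderly Relief Credit: 24% of the $2,250 excess over $326,800 is $540; credit = $4,275 − $540 = $3,735. Adoption Credit: $329,050 is at or below the $340,600 threshold, so the full $712 applies. total $3,735 + $712 = $4,447
Difference: |$2,443 − $4,447| = $2,004.

$2,004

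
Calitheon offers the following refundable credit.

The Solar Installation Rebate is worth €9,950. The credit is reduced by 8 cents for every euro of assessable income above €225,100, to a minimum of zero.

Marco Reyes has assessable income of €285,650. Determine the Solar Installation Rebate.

Solar Installation Rebate: 8% of the €60,550 excess over €225,100 is €4,844; credit = €9,950 − €4,844 = €5,106.

€5,106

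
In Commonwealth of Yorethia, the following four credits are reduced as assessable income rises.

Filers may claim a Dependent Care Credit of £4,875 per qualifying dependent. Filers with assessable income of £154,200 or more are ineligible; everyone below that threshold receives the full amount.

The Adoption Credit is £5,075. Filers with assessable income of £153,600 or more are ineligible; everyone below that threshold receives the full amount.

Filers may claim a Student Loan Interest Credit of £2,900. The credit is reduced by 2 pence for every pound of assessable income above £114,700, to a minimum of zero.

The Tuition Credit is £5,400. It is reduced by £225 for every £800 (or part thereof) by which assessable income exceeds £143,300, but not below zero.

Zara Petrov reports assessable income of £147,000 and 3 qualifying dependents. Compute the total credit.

Dependent Care Credit: base = 3 × £4,875 = £14,625. £147,000 is below the £154,200 cutoff, so the full £14,625 applies.
Adoption Credit: £147,000 is below the £153,600 cutoff, so the full £5,075 applies.
Student Loan Interest Credit: 2% of the £32,300 excess over £114,700 is £646; credit = £2,900 − £646 = £2,254.
Tuition Credit: income exceeds £143,300 by £3,700, which is 5 full-or-partial £800 increments; reduction = 5 × £225 = £1,125, leaving £4,275.
Total: £14,625 + £5,075 + £2,254 + £4,275 = £26,229.

£26,229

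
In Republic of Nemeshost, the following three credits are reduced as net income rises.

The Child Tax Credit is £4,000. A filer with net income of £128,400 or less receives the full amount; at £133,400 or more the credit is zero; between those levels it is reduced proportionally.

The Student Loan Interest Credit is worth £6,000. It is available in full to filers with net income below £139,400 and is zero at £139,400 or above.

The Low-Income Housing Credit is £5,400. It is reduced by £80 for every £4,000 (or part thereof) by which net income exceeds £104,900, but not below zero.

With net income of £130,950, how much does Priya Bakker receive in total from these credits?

Child Tax Credit: £130,950 is £2,550 into a £5,000 phase-out range, leaving 2,450/5,000 of the credit: £4,000 × 2,450/5,000 = £1,960.
Student Loan Interest Credit: £130,950 is below the £139,400 cutoff, so the full £6,000 applies.
Low-Income Housing Credit: income exceeds £104,900 by £26,050, which is 7 full-or-partial £4,000 increments; reduction = 7 × £80 = £560, leaving £4,840.
Total: £1,960 + £6,000 + £4,840 = £12,800.

£12,800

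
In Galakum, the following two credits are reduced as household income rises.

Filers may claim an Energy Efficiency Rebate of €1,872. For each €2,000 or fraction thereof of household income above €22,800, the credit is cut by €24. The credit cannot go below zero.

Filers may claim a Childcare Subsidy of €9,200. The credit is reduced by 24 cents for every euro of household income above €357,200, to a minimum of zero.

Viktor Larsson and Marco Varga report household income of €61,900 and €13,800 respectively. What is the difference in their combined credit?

Viktor (€61,900): Energy Efficiency Rebate: income exceeds €22,800 by €39,100, which is 20 full-or-partial €2,000 increments; reduction = 20 × €24 = €480, leaving €1,392. Childcare Subsidy: €61,900 is at or below the €357,200 threshold, so the full €9,200 applies. total €1,392 + €9,200 = €10,592
Marco (€13,800): Energy Efficiency Rebate: €13,800 is at or below the €22,800 threshold, so the full €1,872 applies. Childcare Subsidy: €13,800 is at or below the €357,200 threshold, so the full €9,200 applies. total €1,872 + €9,200 = €11,072
Difference: |€10,592 − €11,072| = €480.

€480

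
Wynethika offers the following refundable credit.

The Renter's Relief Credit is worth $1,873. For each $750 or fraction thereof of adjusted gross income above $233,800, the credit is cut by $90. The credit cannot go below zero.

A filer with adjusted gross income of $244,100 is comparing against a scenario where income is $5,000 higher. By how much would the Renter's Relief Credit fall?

At $244,100 — income exceeds $233,800 by $10,300, which is 14 full-or-partial $750 increments; reduction = 14 × $90 = $1,260, leaving $613.
At $249,100 — income exceeds $233,800 by $15,300 → 21 increments × $90 = $1,890 ≥ base, so the credit is $0.
Lost: $613 − $0 = $613.

$613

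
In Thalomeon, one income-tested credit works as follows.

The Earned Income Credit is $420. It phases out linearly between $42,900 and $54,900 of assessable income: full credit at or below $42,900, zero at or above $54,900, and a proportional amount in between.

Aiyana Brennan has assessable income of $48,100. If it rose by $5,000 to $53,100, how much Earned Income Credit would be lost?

$175

At $48,100 — $48,100 is $5,200 into a $12,000 phase-out range, leaving 6,800/12,000 of the credit: $420 × 6,800/12,000 = $238.
At $53,100 — $53,100 is $10,200 into a $12,000 phase-out range, leaving 1,800/12,000 of the credit: $420 × 1,800/12,000 = $63.
Lost: $238 − $63 = $175.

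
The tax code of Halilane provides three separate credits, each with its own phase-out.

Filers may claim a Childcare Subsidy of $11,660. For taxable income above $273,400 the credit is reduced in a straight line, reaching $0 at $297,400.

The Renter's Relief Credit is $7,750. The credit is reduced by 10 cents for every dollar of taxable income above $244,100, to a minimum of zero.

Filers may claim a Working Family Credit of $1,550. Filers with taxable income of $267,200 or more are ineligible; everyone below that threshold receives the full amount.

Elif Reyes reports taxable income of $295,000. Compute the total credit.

Childcare Subsidy: $295,000 is $21,600 into a $24,000 phase-out range, leaving 2,400/24,000 of the credit: $11,660 × 2,400/24,000 = $1,166.
Renter's Relief Credit: 10% of the $50,900 excess over $244,100 is $5,090; credit = $7,750 − $5,090 = $2,660.
Working Family Credit: $295,000 meets or exceeds the $267,200 cutoff, so the credit is $0.
Total: $1,166 + $2,660 + $0 = $3,826.

$3,826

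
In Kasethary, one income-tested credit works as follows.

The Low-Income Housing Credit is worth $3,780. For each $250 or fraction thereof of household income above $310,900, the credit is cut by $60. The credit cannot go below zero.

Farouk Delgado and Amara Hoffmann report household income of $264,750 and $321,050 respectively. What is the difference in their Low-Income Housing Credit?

$2,460

Farouk ($264,750): Low-Income Housing Credit: $264,750 is at or below the $310,900 threshold, so the full $3,780 applies.
Amara ($321,050): Low-Income Housing Credit: income exceeds $310,900 by $10,150, which is 41 full-or-partial $250 increments; reduction = 41 × $60 = $2,460, leaving $1,320.
Difference: |$3,780 − $1,320| = $2,460.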